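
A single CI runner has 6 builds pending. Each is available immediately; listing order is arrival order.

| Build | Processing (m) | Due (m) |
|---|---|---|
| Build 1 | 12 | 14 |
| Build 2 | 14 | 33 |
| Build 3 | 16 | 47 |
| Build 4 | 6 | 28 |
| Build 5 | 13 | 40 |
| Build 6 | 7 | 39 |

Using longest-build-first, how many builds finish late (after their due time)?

LPT (decreasing processing time): Build 3 Build 2 Build 5 Build 1 Build 6 Build 4.
Build 3: 0→16, due 47, tardiness 0
Build 2: 16→30, due 33, tardiness 0
Build 5: 30→43, due 40, tardiness 3
Build 1: 43→55, due 14, tardiness 41
Build 6: 55→62, due 39, tardiness 23
Build 4: 62→68, due 28, tardiness 40
Late builds: 4.

4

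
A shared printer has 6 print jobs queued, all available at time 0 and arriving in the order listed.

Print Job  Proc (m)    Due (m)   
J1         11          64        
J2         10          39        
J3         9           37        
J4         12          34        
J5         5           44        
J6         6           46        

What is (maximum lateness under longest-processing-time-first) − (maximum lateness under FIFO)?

LPT (decreasing processing time): J4 J1 J2 J3 J6 J5.
J4: 0→12, due 34, lateness -22
J1: 12→23, due 64, lateness -41
J2: 23→33, due 39, lateness -6
J3: 33→42, due 37, lateness 5
J6: 42→48, due 46, lateness 2
J5: 48→53, due 44, lateness 9
Maximum = 9.
FIFO (arrival order): J1 J2 J3 J4 J5 J6.
J1: 0→11, due 64, lateness -53
J2: 11→21, due 39, lateness -18
J3: 21→30, due 37, lateness -7
J4: 30→42, due 34, lateness 8
J5: 42→47, due 44, lateness 3
J6: 47→53, due 46, lateness 7
Maximum = 8.
Difference = 9 − 8 = 1.

1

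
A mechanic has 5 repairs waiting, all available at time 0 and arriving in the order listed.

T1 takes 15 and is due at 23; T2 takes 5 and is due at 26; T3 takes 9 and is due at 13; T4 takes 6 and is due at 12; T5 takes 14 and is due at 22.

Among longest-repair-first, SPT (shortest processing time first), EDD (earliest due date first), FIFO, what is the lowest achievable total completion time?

119

LPT (decreasing processing time): T1 T5 T3 T4 T2.
T1: 0→15
T5: 15→29
T3: 29→38
T4: 38→44
T2: 44→49
Sum = 15+29+38+44+49 = 175.
SPT (increasing processing time): T2 T4 T3 T5 T1.
T2: 0→5
T4: 5→11
T3: 11→20
T5: 20→34
T1: 34→49
Sum = 5+11+20+34+49 = 119.
EDD (increasing due date): T4 T3 T5 T1 T2.
T4: 0→6
T3: 6→15
T5: 15→29
T1: 29→44
T2: 44→49
Sum = 6+15+29+44+49 = 143.
FIFO (arrival order): T1 T2 T3 T4 T5.
T1: 0→15
T2: 15→20
T3: 20→29
T4: 29→35
T5: 35→49
Sum = 15+20+29+35+49 = 148.
LPT 175, SPT 119, EDD 143, FIFO 148 → minimum 119.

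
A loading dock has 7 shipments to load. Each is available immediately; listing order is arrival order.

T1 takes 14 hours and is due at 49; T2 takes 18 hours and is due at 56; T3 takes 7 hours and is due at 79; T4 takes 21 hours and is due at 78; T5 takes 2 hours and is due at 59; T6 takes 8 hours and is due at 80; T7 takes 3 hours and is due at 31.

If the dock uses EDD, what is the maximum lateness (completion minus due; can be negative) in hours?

-7

EDD (increasing due date): T7 T1 T2 T5 T4 T3 T6.
T7: 0→3, due 31, lateness -28
T1: 3→17, due 49, lateness -32
T2: 17→35, due 56, lateness -21
T5: 35→37, due 59, lateness -22
T4: 37→58, due 78, lateness -20
T3: 58→65, due 79, lateness -14
T6: 65→73, due 80, lateness -7
Maximum = -7.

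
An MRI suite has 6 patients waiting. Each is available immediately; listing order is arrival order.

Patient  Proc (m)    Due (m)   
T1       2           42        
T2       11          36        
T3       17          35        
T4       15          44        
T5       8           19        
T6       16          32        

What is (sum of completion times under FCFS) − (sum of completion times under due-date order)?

-36

FIFO (arrival order): T1 T2 T3 T4 T5 T6.
T1: 0→2
T2: 2→13
T3: 13→30
T4: 30→45
T5: 45→53
T6: 53→69
Sum = 2+13+30+45+53+69 = 212.
EDD (increasing due date): T5 T6 T3 T2 T1 T4.
T5: 0→8
T6: 8→24
T3: 24→41
T2: 41→52
T1: 52→54
T4: 54→69
Sum = 8+24+41+52+54+69 = 248.
Difference = 212 − 248 = -36.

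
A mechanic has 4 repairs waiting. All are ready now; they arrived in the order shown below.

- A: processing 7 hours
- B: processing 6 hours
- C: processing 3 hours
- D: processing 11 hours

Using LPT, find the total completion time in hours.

LPT (decreasing processing time): D A B C.
D: 0→11
A: 11→18
B: 18→24
C: 24→27
Sum = 11+18+24+27 = 80.

80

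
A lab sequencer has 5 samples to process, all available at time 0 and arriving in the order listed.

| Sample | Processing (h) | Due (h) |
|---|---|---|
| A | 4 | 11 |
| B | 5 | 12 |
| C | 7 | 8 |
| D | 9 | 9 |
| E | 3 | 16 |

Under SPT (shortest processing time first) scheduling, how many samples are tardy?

2

SPT (increasing processing time): E A B C D.
E: 0→3, due 16, tardiness 0
A: 3→7, due 11, tardiness 0
B: 7→12, due 12, tardiness 0
C: 12→19, due 8, tardiness 11
D: 19→28, due 9, tardiness 19
Late samples: 2.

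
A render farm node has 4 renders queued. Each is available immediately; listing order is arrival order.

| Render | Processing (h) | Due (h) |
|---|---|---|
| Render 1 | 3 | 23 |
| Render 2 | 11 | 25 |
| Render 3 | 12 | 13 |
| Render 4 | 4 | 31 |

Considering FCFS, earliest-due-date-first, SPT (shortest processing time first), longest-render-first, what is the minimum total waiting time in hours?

28

FIFO (arrival order): Render 1 Render 2 Render 3 Render 4.
Render 1: waits 0, runs 0→3
Render 2: waits 3, runs 3→14
Render 3: waits 14, runs 14→26
Render 4: waits 26, runs 26→30
Sum = 0+3+14+26 = 43.
EDD (increasing due date): Render 3 Render 1 Render 2 Render 4.
Render 3: waits 0, runs 0→12
Render 1: waits 12, runs 12→15
Render 2: waits 15, runs 15→26
Render 4: waits 26, runs 26→30
Sum = 0+12+15+26 = 53.
SPT (increasing processing time): Render 1 Render 4 Render 2 Render 3.
Render 1: waits 0, runs 0→3
Render 4: waits 3, runs 3→7
Render 2: waits 7, runs 7→18
Render 3: waits 18, runs 18→30
Sum = 0+3+7+18 = 28.
LPT (decreasing processing time): Render 3 Render 2 Render 4 Render 1.
Render 3: waits 0, runs 0→12
Render 2: waits 12, runs 12→23
Render 4: waits 23, runs 23→27
Render 1: waits 27, runs 27→30
Sum = 0+12+23+27 = 62.
FIFO 43, EDD 53, SPT 28, LPT 62 → minimum 28.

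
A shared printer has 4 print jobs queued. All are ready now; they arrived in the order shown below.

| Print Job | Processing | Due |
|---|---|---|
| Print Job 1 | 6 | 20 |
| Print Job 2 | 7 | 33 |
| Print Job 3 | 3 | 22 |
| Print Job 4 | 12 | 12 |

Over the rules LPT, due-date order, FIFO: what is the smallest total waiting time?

LPT (decreasing processing time): Print Job 4 Print Job 2 Print Job 1 Print Job 3.
Print Job 4: waits 0, runs 0→12
Print Job 2: waits 12, runs 12→19
Print Job 1: waits 19, runs 19→25
Print Job 3: waits 25, runs 25→28
Sum = 0+12+19+25 = 56.
EDD (increasing due date): Print Job 4 Print Job 1 Print Job 3 Print Job 2.
Print Job 4: waits 0, runs 0→12
Print Job 1: waits 12, runs 12→18
Print Job 3: waits 18, runs 18→21
Print Job 2: waits 21, runs 21→28
Sum = 0+12+18+21 = 51.
FIFO (arrival order): Print Job 1 Print Job 2 Print Job 3 Print Job 4.
Print Job 1: waits 0, runs 0→6
Print Job 2: waits 6, runs 6→13
Print Job 3: waits 13, runs 13→16
Print Job 4: waits 16, runs 16→28
Sum = 0+6+13+16 = 35.
LPT 56, EDD 51, FIFO 35 → minimum 35.

35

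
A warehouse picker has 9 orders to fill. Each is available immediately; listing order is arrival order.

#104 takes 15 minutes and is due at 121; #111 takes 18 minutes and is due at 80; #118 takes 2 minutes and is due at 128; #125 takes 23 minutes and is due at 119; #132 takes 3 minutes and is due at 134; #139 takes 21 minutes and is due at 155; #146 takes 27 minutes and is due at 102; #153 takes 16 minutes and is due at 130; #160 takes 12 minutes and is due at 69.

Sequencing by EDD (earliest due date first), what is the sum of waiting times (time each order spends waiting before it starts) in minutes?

600

EDD (increasing due date): #160 #111 #146 #125 #104 #118 #153 #132 #139.
#160: waits 0, runs 0→12
#111: waits 12, runs 12→30
#146: waits 30, runs 30→57
#125: waits 57, runs 57→80
#104: waits 80, runs 80→95
#118: waits 95, runs 95→97
#153: waits 97, runs 97→113
#132: waits 113, runs 113→116
#139: waits 116, runs 116→137
Sum = 0+12+30+57+80+95+97+113+116 = 600.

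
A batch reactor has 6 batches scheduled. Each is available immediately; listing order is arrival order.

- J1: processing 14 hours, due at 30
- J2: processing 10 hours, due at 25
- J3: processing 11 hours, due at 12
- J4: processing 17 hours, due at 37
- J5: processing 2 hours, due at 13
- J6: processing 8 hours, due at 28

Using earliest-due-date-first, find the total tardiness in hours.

EDD (increasing due date): J3 J5 J2 J6 J1 J4.
J3: 0→11, due 12, tardiness 0
J5: 11→13, due 13, tardiness 0
J2: 13→23, due 25, tardiness 0
J6: 23→31, due 28, tardiness 3
J1: 31→45, due 30, tardiness 15
J4: 45→62, due 37, tardiness 25
Sum = 0+0+0+3+15+25 = 43.

43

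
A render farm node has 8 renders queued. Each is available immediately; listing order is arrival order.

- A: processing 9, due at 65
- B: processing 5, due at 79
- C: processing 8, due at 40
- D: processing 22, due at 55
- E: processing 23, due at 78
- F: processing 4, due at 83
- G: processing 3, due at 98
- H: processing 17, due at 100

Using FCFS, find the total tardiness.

0

FIFO (arrival order): A B C D E F G H.
A: 0→9, due 65, tardiness 0
B: 9→14, due 79, tardiness 0
C: 14→22, due 40, tardiness 0
D: 22→44, due 55, tardiness 0
E: 44→67, due 78, tardiness 0
F: 67→71, due 83, tardiness 0
G: 71→74, due 98, tardiness 0
H: 74→91, due 100, tardiness 0
Sum = 0+0+0+0+0+0+0+0 = 0.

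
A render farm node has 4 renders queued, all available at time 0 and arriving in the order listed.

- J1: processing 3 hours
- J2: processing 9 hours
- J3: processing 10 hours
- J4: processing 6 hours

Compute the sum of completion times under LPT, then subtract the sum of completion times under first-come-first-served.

17

LPT (decreasing processing time): J3 J2 J4 J1.
J3: 0→10
J2: 10→19
J4: 19→25
J1: 25→28
Sum = 10+19+25+28 = 82.
FIFO (arrival order): J1 J2 J3 J4.
J1: 0→3
J2: 3→12
J3: 12→22
J4: 22→28
Sum = 3+12+22+28 = 65.
Difference = 82 − 65 = 17.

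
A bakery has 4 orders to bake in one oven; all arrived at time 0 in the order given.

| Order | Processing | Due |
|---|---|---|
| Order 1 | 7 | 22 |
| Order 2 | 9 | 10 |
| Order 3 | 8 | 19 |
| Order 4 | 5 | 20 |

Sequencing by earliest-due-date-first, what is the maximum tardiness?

EDD (increasing due date): Order 2 Order 3 Order 4 Order 1.
Order 2: 0→9, due 10, tardiness 0
Order 3: 9→17, due 19, tardiness 0
Order 4: 17→22, due 20, tardiness 2
Order 1: 22→29, due 22, tardiness 7
Maximum = 7.

7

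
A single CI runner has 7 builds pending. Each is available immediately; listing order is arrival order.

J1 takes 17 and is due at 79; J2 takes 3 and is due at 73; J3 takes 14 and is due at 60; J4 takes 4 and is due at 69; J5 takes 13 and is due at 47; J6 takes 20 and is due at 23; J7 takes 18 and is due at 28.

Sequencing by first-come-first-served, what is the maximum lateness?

61

FIFO (arrival order): J1 J2 J3 J4 J5 J6 J7.
J1: 0→17, due 79, lateness -62
J2: 17→20, due 73, lateness -53
J3: 20→34, due 60, lateness -26
J4: 34→38, due 69, lateness -31
J5: 38→51, due 47, lateness 4
J6: 51→71, due 23, lateness 48
J7: 71→89, due 28, lateness 61
Maximum = 61.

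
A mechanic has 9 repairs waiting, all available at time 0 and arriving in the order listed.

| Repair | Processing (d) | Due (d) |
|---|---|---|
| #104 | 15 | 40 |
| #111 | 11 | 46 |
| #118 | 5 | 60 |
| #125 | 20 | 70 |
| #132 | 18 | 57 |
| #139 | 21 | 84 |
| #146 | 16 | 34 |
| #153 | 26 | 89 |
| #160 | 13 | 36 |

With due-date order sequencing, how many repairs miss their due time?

7

EDD (increasing due date): #146 #160 #104 #111 #132 #118 #125 #139 #153.
#146: 0→16, due 34, tardiness 0
#160: 16→29, due 36, tardiness 0
#104: 29→44, due 40, tardiness 4
#111: 44→55, due 46, tardiness 9
#132: 55→73, due 57, tardiness 16
#118: 73→78, due 60, tardiness 18
#125: 78→98, due 70, tardiness 28
#139: 98→119, due 84, tardiness 35
#153: 119→145, due 89, tardiness 56
Late repairs: 7.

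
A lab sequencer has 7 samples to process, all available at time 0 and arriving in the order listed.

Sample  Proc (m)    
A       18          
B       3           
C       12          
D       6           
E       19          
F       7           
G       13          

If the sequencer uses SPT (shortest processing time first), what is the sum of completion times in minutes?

SPT (increasing processing time): B D F C G A E.
B: 0→3
D: 3→9
F: 9→16
C: 16→28
G: 28→41
A: 41→59
E: 59→78
Sum = 3+9+16+28+41+59+78 = 234.

234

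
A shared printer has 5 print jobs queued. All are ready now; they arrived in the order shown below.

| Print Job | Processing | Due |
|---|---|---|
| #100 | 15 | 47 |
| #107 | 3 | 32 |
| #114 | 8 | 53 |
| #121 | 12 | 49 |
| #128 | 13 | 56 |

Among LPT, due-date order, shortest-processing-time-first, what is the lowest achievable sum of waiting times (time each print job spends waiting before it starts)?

LPT (decreasing processing time): #100 #128 #121 #114 #107.
#100: waits 0, runs 0→15
#128: waits 15, runs 15→28
#121: waits 28, runs 28→40
#114: waits 40, runs 40→48
#107: waits 48, runs 48→51
Sum = 0+15+28+40+48 = 131.
EDD (increasing due date): #107 #100 #121 #114 #128.
#107: waits 0, runs 0→3
#100: waits 3, runs 3→18
#121: waits 18, runs 18→30
#114: waits 30, runs 30→38
#128: waits 38, runs 38→51
Sum = 0+3+18+30+38 = 89.
SPT (increasing processing time): #107 #114 #121 #128 #100.
#107: waits 0, runs 0→3
#114: waits 3, runs 3→11
#121: waits 11, runs 11→23
#128: waits 23, runs 23→36
#100: waits 36, runs 36→51
Sum = 0+3+11+23+36 = 73.
LPT 131, EDD 89, SPT 73 → minimum 73.

73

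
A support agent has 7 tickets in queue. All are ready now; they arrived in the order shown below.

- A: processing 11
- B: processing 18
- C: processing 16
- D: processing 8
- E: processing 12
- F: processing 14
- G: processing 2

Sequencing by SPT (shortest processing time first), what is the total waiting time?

176

SPT (increasing processing time): G D A E F C B.
G: waits 0, runs 0→2
D: waits 2, runs 2→10
A: waits 10, runs 10→21
E: waits 21, runs 21→33
F: waits 33, runs 33→47
C: waits 47, runs 47→63
B: waits 63, runs 63→81
Sum = 0+2+10+21+33+47+63 = 176.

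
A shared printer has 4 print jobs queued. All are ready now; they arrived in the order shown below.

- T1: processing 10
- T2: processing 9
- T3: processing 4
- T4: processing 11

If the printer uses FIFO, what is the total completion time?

FIFO (arrival order): T1 T2 T3 T4.
T1: 0→10
T2: 10→19
T3: 19→23
T4: 23→34
Sum = 10+19+23+34 = 86.

86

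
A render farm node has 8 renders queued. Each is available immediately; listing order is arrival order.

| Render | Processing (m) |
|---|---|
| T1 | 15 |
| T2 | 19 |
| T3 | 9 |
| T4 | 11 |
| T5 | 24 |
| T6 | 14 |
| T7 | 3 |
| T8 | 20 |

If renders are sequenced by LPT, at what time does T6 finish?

92

LPT (decreasing processing time): T5 T8 T2 T1 T6 T4 T3 T7.
T5: 0→24
T8: 24→44
T2: 44→63
T1: 63→78
T6: 78→92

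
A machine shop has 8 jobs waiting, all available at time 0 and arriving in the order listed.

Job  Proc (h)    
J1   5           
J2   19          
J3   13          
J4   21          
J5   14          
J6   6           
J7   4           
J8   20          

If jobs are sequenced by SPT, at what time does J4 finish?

102

SPT (increasing processing time): J7 J1 J6 J3 J5 J2 J8 J4.
J7: 0→4
J1: 4→9
J6: 9→15
J3: 15→28
J5: 28→42
J2: 42→61
J8: 61→81
J4: 81→102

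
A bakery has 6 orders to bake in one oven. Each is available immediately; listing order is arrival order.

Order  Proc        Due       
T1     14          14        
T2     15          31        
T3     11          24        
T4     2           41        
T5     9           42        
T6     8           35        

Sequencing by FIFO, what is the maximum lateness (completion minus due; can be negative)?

24

FIFO (arrival order): T1 T2 T3 T4 T5 T6.
T1: 0→14, due 14, lateness 0
T2: 14→29, due 31, lateness -2
T3: 29→40, due 24, lateness 16
T4: 40→42, due 41, lateness 1
T5: 42→51, due 42, lateness 9
T6: 51→59, due 35, lateness 24
Maximum = 24.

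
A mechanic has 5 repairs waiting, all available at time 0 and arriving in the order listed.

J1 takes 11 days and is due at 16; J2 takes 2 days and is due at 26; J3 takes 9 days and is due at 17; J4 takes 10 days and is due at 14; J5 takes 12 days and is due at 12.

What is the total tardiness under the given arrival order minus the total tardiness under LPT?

FIFO (arrival order): J1 J2 J3 J4 J5.
J1: 0→11, due 16, tardiness 0
J2: 11→13, due 26, tardiness 0
J3: 13→22, due 17, tardiness 5
J4: 22→32, due 14, tardiness 18
J5: 32→44, due 12, tardiness 32
Sum = 0+0+5+18+32 = 55.
LPT (decreasing processing time): J5 J1 J4 J3 J2.
J5: 0→12, due 12, tardiness 0
J1: 12→23, due 16, tardiness 7
J4: 23→33, due 14, tardiness 19
J3: 33→42, due 17, tardiness 25
J2: 42→44, due 26, tardiness 18
Sum = 0+7+19+25+18 = 69.
Difference = 55 − 69 = -14.

-14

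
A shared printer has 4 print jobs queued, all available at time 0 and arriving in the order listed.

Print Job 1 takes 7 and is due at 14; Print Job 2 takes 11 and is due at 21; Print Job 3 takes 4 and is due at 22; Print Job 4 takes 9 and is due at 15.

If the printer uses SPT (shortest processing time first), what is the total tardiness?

15

SPT (increasing processing time): Print Job 3 Print Job 1 Print Job 4 Print Job 2.
Print Job 3: 0→4, due 22, tardiness 0
Print Job 1: 4→11, due 14, tardiness 0
Print Job 4: 11→20, due 15, tardiness 5
Print Job 2: 20→31, due 21, tardiness 10
Sum = 0+0+5+10 = 15.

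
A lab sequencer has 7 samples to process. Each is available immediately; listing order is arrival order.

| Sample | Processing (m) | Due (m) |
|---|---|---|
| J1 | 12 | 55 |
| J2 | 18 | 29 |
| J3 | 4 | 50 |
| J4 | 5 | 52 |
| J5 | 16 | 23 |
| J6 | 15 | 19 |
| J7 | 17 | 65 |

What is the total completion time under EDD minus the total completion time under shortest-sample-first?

EDD (increasing due date): J6 J5 J2 J3 J4 J1 J7.
J6: 0→15
J5: 15→31
J2: 31→49
J3: 49→53
J4: 53→58
J1: 58→70
J7: 70→87
Sum = 15+31+49+53+58+70+87 = 363.
SPT (increasing processing time): J3 J4 J1 J6 J5 J7 J2.
J3: 0→4
J4: 4→9
J1: 9→21
J6: 21→36
J5: 36→52
J7: 52→69
J2: 69→87
Sum = 4+9+21+36+52+69+87 = 278.
Difference = 363 − 278 = 85.

85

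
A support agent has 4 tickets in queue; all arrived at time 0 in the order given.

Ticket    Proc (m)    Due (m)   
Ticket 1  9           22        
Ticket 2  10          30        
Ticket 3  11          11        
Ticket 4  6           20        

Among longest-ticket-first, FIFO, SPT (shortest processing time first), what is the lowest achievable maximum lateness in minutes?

16

LPT (decreasing processing time): Ticket 3 Ticket 2 Ticket 1 Ticket 4.
Ticket 3: 0→11, due 11, lateness 0
Ticket 2: 11→21, due 30, lateness -9
Ticket 1: 21→30, due 22, lateness 8
Ticket 4: 30→36, due 20, lateness 16
Maximum = 16.
FIFO (arrival order): Ticket 1 Ticket 2 Ticket 3 Ticket 4.
Ticket 1: 0→9, due 22, lateness -13
Ticket 2: 9→19, due 30, lateness -11
Ticket 3: 19→30, due 11, lateness 19
Ticket 4: 30→36, due 20, lateness 16
Maximum = 19.
SPT (increasing processing time): Ticket 4 Ticket 1 Ticket 2 Ticket 3.
Ticket 4: 0→6, due 20, lateness -14
Ticket 1: 6→15, due 22, lateness -7
Ticket 2: 15→25, due 30, lateness -5
Ticket 3: 25→36, due 11, lateness 25
Maximum = 25.
LPT 16, FIFO 19, SPT 25 → minimum 16.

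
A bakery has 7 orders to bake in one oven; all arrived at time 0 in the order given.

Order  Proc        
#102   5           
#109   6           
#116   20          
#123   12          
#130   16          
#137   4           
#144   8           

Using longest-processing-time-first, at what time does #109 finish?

62

LPT (decreasing processing time): #116 #130 #123 #144 #109 #102 #137.
#116: 0→20
#130: 20→36
#123: 36→48
#144: 48→56
#109: 56→62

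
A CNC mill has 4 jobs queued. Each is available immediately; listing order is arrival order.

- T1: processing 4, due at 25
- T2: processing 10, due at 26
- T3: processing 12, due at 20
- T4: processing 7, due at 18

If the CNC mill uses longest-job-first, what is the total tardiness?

LPT (decreasing processing time): T3 T2 T4 T1.
T3: 0→12, due 20, tardiness 0
T2: 12→22, due 26, tardiness 0
T4: 22→29, due 18, tardiness 11
T1: 29→33, due 25, tardiness 8
Sum = 0+0+11+8 = 19.

19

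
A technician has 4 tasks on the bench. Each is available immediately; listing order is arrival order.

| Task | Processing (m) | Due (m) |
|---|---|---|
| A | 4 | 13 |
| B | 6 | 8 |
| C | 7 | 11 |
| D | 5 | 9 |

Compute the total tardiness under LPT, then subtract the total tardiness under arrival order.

2

LPT (decreasing processing time): C B D A.
C: 0→7, due 11, tardiness 0
B: 7→13, due 8, tardiness 5
D: 13→18, due 9, tardiness 9
A: 18→22, due 13, tardiness 9
Sum = 0+5+9+9 = 23.
FIFO (arrival order): A B C D.
A: 0→4, due 13, tardiness 0
B: 4→10, due 8, tardiness 2
C: 10→17, due 11, tardiness 6
D: 17→22, due 9, tardiness 13
Sum = 0+2+6+13 = 21.
Difference = 23 − 21 = 2.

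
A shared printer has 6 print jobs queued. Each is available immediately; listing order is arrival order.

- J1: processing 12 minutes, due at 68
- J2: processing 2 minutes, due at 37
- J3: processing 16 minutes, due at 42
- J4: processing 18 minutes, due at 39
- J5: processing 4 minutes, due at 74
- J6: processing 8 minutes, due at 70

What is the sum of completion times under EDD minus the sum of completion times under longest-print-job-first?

EDD (increasing due date): J2 J4 J3 J1 J6 J5.
J2: 0→2
J4: 2→20
J3: 20→36
J1: 36→48
J6: 48→56
J5: 56→60
Sum = 2+20+36+48+56+60 = 222.
LPT (decreasing processing time): J4 J3 J1 J6 J5 J2.
J4: 0→18
J3: 18→34
J1: 34→46
J6: 46→54
J5: 54→58
J2: 58→60
Sum = 18+34+46+54+58+60 = 270.
Difference = 222 − 270 = -48.

-48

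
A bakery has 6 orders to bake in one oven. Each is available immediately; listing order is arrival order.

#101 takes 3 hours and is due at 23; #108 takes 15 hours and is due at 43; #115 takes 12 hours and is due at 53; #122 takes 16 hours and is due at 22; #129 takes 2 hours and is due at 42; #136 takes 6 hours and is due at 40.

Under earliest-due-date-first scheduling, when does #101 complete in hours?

EDD (increasing due date): #122 #101 #136 #129 #108 #115.
#122: 0→16
#101: 16→19

19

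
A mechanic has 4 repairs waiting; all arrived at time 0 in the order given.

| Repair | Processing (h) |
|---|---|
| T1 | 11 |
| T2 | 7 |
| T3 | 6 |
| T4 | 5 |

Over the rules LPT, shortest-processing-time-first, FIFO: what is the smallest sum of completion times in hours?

63

LPT (decreasing processing time): T1 T2 T3 T4.
T1: 0→11
T2: 11→18
T3: 18→24
T4: 24→29
Sum = 11+18+24+29 = 82.
SPT (increasing processing time): T4 T3 T2 T1.
T4: 0→5
T3: 5→11
T2: 11→18
T1: 18→29
Sum = 5+11+18+29 = 63.
FIFO (arrival order): T1 T2 T3 T4.
T1: 0→11
T2: 11→18
T3: 18→24
T4: 24→29
Sum = 11+18+24+29 = 82.
LPT 82, SPT 63, FIFO 82 → minimum 63.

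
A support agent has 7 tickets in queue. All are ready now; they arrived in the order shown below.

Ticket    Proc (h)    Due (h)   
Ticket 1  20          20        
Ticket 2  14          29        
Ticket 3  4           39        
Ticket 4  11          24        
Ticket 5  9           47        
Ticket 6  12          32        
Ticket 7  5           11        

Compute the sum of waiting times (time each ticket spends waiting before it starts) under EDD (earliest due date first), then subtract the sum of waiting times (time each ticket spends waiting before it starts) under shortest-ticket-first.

EDD (increasing due date): Ticket 7 Ticket 1 Ticket 4 Ticket 2 Ticket 6 Ticket 3 Ticket 5.
Ticket 7: waits 0, runs 0→5
Ticket 1: waits 5, runs 5→25
Ticket 4: waits 25, runs 25→36
Ticket 2: waits 36, runs 36→50
Ticket 6: waits 50, runs 50→62
Ticket 3: waits 62, runs 62→66
Ticket 5: waits 66, runs 66→75
Sum = 0+5+25+36+50+62+66 = 244.
SPT (increasing processing time): Ticket 3 Ticket 7 Ticket 5 Ticket 4 Ticket 6 Ticket 2 Ticket 1.
Ticket 3: waits 0, runs 0→4
Ticket 7: waits 4, runs 4→9
Ticket 5: waits 9, runs 9→18
Ticket 4: waits 18, runs 18→29
Ticket 6: waits 29, runs 29→41
Ticket 2: waits 41, runs 41→55
Ticket 1: waits 55, runs 55→75
Sum = 0+4+9+18+29+41+55 = 156.
Difference = 244 − 156 = 88.

88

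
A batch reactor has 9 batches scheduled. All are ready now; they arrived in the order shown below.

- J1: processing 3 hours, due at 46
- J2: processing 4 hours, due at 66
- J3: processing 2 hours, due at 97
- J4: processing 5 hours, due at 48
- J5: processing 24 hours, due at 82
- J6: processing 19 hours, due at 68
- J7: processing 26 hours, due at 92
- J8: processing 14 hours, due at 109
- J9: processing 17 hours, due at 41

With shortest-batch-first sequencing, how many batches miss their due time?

3

SPT (increasing processing time): J3 J1 J2 J4 J8 J9 J6 J5 J7.
J3: 0→2, due 97, tardiness 0
J1: 2→5, due 46, tardiness 0
J2: 5→9, due 66, tardiness 0
J4: 9→14, due 48, tardiness 0
J8: 14→28, due 109, tardiness 0
J9: 28→45, due 41, tardiness 4
J6: 45→64, due 68, tardiness 0
J5: 64→88, due 82, tardiness 6
J7: 88→114, due 92, tardiness 22
Late batches: 3.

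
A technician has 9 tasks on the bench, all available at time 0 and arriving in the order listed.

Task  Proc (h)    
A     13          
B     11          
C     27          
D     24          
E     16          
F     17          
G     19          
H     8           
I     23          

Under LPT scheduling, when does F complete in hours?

LPT (decreasing processing time): C D I G F E A B H.
C: 0→27
D: 27→51
I: 51→74
G: 74→93
F: 93→110

110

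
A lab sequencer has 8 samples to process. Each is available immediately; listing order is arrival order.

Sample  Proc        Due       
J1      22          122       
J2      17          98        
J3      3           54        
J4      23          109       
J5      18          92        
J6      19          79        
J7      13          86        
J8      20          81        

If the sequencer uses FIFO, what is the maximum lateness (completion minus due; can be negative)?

54

FIFO (arrival order): J1 J2 J3 J4 J5 J6 J7 J8.
J1: 0→22, due 122, lateness -100
J2: 22→39, due 98, lateness -59
J3: 39→42, due 54, lateness -12
J4: 42→65, due 109, lateness -44
J5: 65→83, due 92, lateness -9
J6: 83→102, due 79, lateness 23
J7: 102→115, due 86, lateness 29
J8: 115→135, due 81, lateness 54
Maximum = 54.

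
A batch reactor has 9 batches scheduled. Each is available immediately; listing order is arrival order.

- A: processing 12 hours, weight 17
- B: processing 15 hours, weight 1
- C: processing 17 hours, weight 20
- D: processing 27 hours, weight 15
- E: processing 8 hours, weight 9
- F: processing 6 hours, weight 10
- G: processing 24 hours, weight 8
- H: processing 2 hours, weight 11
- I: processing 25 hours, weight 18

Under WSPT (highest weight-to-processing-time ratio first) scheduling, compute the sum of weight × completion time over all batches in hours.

5406

WSPT (decreasing weight/processing-time ratio): H F A C E I D G B.
H: finishes 2, weight 11, w·C = 22
F: finishes 8, weight 10, w·C = 80
A: finishes 20, weight 17, w·C = 340
C: finishes 37, weight 20, w·C = 740
E: finishes 45, weight 9, w·C = 405
I: finishes 70, weight 18, w·C = 1260
D: finishes 97, weight 15, w·C = 1455
G: finishes 121, weight 8, w·C = 968
B: finishes 136, weight 1, w·C = 136
Sum = 22+80+340+740+405+1260+1455+968+136 = 5406.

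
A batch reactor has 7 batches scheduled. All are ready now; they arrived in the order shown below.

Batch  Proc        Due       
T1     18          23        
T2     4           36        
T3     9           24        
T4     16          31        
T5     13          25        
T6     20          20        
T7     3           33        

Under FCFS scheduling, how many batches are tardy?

FIFO (arrival order): T1 T2 T3 T4 T5 T6 T7.
T1: 0→18, due 23, tardiness 0
T2: 18→22, due 36, tardiness 0
T3: 22→31, due 24, tardiness 7
T4: 31→47, due 31, tardiness 16
T5: 47→60, due 25, tardiness 35
T6: 60→80, due 20, tardiness 60
T7: 80→83, due 33, tardiness 50
Late batches: 5.

5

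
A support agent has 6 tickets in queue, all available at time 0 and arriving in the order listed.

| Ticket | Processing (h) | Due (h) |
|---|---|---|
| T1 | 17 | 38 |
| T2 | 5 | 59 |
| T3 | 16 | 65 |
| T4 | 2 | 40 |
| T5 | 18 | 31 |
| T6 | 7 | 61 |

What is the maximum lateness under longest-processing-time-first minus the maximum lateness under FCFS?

-2

LPT (decreasing processing time): T5 T1 T3 T6 T2 T4.
T5: 0→18, due 31, lateness -13
T1: 18→35, due 38, lateness -3
T3: 35→51, due 65, lateness -14
T6: 51→58, due 61, lateness -3
T2: 58→63, due 59, lateness 4
T4: 63→65, due 40, lateness 25
Maximum = 25.
FIFO (arrival order): T1 T2 T3 T4 T5 T6.
T1: 0→17, due 38, lateness -21
T2: 17→22, due 59, lateness -37
T3: 22→38, due 65, lateness -27
T4: 38→40, due 40, lateness 0
T5: 40→58, due 31, lateness 27
T6: 58→65, due 61, lateness 4
Maximum = 27.
Difference = 25 − 27 = -2.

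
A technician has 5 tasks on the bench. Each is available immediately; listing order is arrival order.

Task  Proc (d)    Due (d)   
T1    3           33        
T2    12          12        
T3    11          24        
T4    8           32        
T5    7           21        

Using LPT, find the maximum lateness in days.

17

LPT (decreasing processing time): T2 T3 T4 T5 T1.
T2: 0→12, due 12, lateness 0
T3: 12→23, due 24, lateness -1
T4: 23→31, due 32, lateness -1
T5: 31→38, due 21, lateness 17
T1: 38→41, due 33, lateness 8
Maximum = 17.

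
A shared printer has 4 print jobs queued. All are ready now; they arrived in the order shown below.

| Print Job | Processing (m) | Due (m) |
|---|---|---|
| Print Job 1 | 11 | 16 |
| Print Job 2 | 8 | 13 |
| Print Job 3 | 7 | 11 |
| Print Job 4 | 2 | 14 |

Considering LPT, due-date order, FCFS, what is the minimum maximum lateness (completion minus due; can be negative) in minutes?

LPT (decreasing processing time): Print Job 1 Print Job 2 Print Job 3 Print Job 4.
Print Job 1: 0→11, due 16, lateness -5
Print Job 2: 11→19, due 13, lateness 6
Print Job 3: 19→26, due 11, lateness 15
Print Job 4: 26→28, due 14, lateness 14
Maximum = 15.
EDD (increasing due date): Print Job 3 Print Job 2 Print Job 4 Print Job 1.
Print Job 3: 0→7, due 11, lateness -4
Print Job 2: 7→15, due 13, lateness 2
Print Job 4: 15→17, due 14, lateness 3
Print Job 1: 17→28, due 16, lateness 12
Maximum = 12.
FIFO (arrival order): Print Job 1 Print Job 2 Print Job 3 Print Job 4.
Print Job 1: 0→11, due 16, lateness -5
Print Job 2: 11→19, due 13, lateness 6
Print Job 3: 19→26, due 11, lateness 15
Print Job 4: 26→28, due 14, lateness 14
Maximum = 15.
LPT 15, EDD 12, FIFO 15 → minimum 12.

12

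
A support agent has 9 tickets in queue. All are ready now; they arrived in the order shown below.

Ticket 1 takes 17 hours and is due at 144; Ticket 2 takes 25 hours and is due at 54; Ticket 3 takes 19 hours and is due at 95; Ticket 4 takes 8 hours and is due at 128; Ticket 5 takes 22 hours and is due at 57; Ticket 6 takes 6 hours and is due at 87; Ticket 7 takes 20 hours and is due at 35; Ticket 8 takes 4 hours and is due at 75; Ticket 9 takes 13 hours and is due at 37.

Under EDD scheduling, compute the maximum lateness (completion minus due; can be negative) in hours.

EDD (increasing due date): Ticket 7 Ticket 9 Ticket 2 Ticket 5 Ticket 8 Ticket 6 Ticket 3 Ticket 4 Ticket 1.
Ticket 7: 0→20, due 35, lateness -15
Ticket 9: 20→33, due 37, lateness -4
Ticket 2: 33→58, due 54, lateness 4
Ticket 5: 58→80, due 57, lateness 23
Ticket 8: 80→84, due 75, lateness 9
Ticket 6: 84→90, due 87, lateness 3
Ticket 3: 90→109, due 95, lateness 14
Ticket 4: 109→117, due 128, lateness -11
Ticket 1: 117→134, due 144, lateness -10
Maximum = 23.

23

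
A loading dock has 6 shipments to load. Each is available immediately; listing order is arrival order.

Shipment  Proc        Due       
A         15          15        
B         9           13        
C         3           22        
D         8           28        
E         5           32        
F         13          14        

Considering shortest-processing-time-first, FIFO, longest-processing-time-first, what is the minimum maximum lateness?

31

SPT (increasing processing time): C E D B F A.
C: 0→3, due 22, lateness -19
E: 3→8, due 32, lateness -24
D: 8→16, due 28, lateness -12
B: 16→25, due 13, lateness 12
F: 25→38, due 14, lateness 24
A: 38→53, due 15, lateness 38
Maximum = 38.
FIFO (arrival order): A B C D E F.
A: 0→15, due 15, lateness 0
B: 15→24, due 13, lateness 11
C: 24→27, due 22, lateness 5
D: 27→35, due 28, lateness 7
E: 35→40, due 32, lateness 8
F: 40→53, due 14, lateness 39
Maximum = 39.
LPT (decreasing processing time): A F B D E C.
A: 0→15, due 15, lateness 0
F: 15→28, due 14, lateness 14
B: 28→37, due 13, lateness 24
D: 37→45, due 28, lateness 17
E: 45→50, due 32, lateness 18
C: 50→53, due 22, lateness 31
Maximum = 31.
SPT 38, FIFO 39, LPT 31 → minimum 31.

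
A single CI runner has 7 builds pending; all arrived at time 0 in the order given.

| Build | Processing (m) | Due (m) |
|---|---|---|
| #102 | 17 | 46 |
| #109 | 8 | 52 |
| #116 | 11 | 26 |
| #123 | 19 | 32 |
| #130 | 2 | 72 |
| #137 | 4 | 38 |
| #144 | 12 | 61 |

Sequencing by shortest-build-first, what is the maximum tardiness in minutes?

SPT (increasing processing time): #130 #137 #109 #116 #144 #102 #123.
#130: 0→2, due 72, tardiness 0
#137: 2→6, due 38, tardiness 0
#109: 6→14, due 52, tardiness 0
#116: 14→25, due 26, tardiness 0
#144: 25→37, due 61, tardiness 0
#102: 37→54, due 46, tardiness 8
#123: 54→73, due 32, tardiness 41
Maximum = 41.

41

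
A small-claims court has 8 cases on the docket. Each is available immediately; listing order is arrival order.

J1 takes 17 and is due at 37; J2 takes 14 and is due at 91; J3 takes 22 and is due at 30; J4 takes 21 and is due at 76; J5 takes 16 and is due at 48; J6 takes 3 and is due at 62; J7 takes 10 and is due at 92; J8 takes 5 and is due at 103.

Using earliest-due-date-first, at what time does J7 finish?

103

EDD (increasing due date): J3 J1 J5 J6 J4 J2 J7 J8.
J3: 0→22
J1: 22→39
J5: 39→55
J6: 55→58
J4: 58→79
J2: 79→93
J7: 93→103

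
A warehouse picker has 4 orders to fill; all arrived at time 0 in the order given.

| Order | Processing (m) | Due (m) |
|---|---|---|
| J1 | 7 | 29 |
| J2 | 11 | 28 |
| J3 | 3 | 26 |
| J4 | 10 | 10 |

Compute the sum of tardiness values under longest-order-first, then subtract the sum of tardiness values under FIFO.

-5

LPT (decreasing processing time): J2 J4 J1 J3.
J2: 0→11, due 28, tardiness 0
J4: 11→21, due 10, tardiness 11
J1: 21→28, due 29, tardiness 0
J3: 28→31, due 26, tardiness 5
Sum = 0+11+0+5 = 16.
FIFO (arrival order): J1 J2 J3 J4.
J1: 0→7, due 29, tardiness 0
J2: 7→18, due 28, tardiness 0
J3: 18→21, due 26, tardiness 0
J4: 21→31, due 10, tardiness 21
Sum = 0+0+0+21 = 21.
Difference = 16 − 21 = -5.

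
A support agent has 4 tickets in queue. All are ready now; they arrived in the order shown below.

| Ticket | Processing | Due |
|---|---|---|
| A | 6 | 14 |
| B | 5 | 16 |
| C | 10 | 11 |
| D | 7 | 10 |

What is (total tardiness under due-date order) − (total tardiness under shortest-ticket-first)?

EDD (increasing due date): D C A B.
D: 0→7, due 10, tardiness 0
C: 7→17, due 11, tardiness 6
A: 17→23, due 14, tardiness 9
B: 23→28, due 16, tardiness 12
Sum = 0+6+9+12 = 27.
SPT (increasing processing time): B A D C.
B: 0→5, due 16, tardiness 0
A: 5→11, due 14, tardiness 0
D: 11→18, due 10, tardiness 8
C: 18→28, due 11, tardiness 17
Sum = 0+0+8+17 = 25.
Difference = 27 − 25 = 2.

2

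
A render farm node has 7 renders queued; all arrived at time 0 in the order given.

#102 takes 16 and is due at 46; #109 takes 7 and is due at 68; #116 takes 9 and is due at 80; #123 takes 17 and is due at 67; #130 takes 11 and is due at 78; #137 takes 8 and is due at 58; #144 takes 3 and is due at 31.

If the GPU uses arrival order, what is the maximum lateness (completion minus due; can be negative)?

FIFO (arrival order): #102 #109 #116 #123 #130 #137 #144.
#102: 0→16, due 46, lateness -30
#109: 16→23, due 68, lateness -45
#116: 23→32, due 80, lateness -48
#123: 32→49, due 67, lateness -18
#130: 49→60, due 78, lateness -18
#137: 60→68, due 58, lateness 10
#144: 68→71, due 31, lateness 40
Maximum = 40.

40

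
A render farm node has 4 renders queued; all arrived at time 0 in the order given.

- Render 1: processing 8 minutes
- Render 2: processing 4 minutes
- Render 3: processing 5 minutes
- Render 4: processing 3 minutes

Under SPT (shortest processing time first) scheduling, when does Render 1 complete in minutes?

20

SPT (increasing processing time): Render 4 Render 2 Render 3 Render 1.
Render 4: 0→3
Render 2: 3→7
Render 3: 7→12
Render 1: 12→20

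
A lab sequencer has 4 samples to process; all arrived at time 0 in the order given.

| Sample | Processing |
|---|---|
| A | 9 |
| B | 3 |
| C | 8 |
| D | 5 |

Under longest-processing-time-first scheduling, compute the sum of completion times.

73

LPT (decreasing processing time): A C D B.
A: 0→9
C: 9→17
D: 17→22
B: 22→25
Sum = 9+17+22+25 = 73.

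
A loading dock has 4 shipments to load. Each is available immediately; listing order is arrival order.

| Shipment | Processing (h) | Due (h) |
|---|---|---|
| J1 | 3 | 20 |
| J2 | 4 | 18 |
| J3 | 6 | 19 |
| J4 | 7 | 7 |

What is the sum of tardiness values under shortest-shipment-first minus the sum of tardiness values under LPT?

13

SPT (increasing processing time): J1 J2 J3 J4.
J1: 0→3, due 20, tardiness 0
J2: 3→7, due 18, tardiness 0
J3: 7→13, due 19, tardiness 0
J4: 13→20, due 7, tardiness 13
Sum = 0+0+0+13 = 13.
LPT (decreasing processing time): J4 J3 J2 J1.
J4: 0→7, due 7, tardiness 0
J3: 7→13, due 19, tardiness 0
J2: 13→17, due 18, tardiness 0
J1: 17→20, due 20, tardiness 0
Sum = 0+0+0+0 = 0.
Difference = 13 − 0 = 13.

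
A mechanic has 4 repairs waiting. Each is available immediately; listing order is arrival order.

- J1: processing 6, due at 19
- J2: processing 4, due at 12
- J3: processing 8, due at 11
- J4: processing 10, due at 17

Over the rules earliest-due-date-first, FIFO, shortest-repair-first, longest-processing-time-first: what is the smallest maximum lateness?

9

EDD (increasing due date): J3 J2 J4 J1.
J3: 0→8, due 11, lateness -3
J2: 8→12, due 12, lateness 0
J4: 12→22, due 17, lateness 5
J1: 22→28, due 19, lateness 9
Maximum = 9.
FIFO (arrival order): J1 J2 J3 J4.
J1: 0→6, due 19, lateness -13
J2: 6→10, due 12, lateness -2
J3: 10→18, due 11, lateness 7
J4: 18→28, due 17, lateness 11
Maximum = 11.
SPT (increasing processing time): J2 J1 J3 J4.
J2: 0→4, due 12, lateness -8
J1: 4→10, due 19, lateness -9
J3: 10→18, due 11, lateness 7
J4: 18→28, due 17, lateness 11
Maximum = 11.
LPT (decreasing processing time): J4 J3 J1 J2.
J4: 0→10, due 17, lateness -7
J3: 10→18, due 11, lateness 7
J1: 18→24, due 19, lateness 5
J2: 24→28, due 12, lateness 16
Maximum = 16.
EDD 9, FIFO 11, SPT 11, LPT 16 → minimum 9.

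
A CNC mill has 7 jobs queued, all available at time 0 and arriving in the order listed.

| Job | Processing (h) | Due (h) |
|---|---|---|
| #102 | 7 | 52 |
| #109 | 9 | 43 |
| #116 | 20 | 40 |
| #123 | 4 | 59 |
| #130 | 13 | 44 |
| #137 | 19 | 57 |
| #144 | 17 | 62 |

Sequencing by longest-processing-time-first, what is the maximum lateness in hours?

LPT (decreasing processing time): #116 #137 #144 #130 #109 #102 #123.
#116: 0→20, due 40, lateness -20
#137: 20→39, due 57, lateness -18
#144: 39→56, due 62, lateness -6
#130: 56→69, due 44, lateness 25
#109: 69→78, due 43, lateness 35
#102: 78→85, due 52, lateness 33
#123: 85→89, due 59, lateness 30
Maximum = 35.

35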